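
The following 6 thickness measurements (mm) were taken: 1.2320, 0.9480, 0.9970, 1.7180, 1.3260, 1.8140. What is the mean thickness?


Formula: Average = sum / n
Substituting: Average = 8.0350 / 6
Result: 1.3392 mm


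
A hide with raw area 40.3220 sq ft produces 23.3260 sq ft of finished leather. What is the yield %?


Formula: Yield = finished / raw * 100
Substituting: Yield = 23.3260 / 40.3220 * 100
Result: 57.8493 %


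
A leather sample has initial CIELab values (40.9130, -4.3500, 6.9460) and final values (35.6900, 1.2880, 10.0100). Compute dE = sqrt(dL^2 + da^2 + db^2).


dL = -5.2230, da = 5.6380, db = 3.0640
dE = sqrt((-5.2230)^2 + 5.6380^2 + 3.0640^2) = 8.2737


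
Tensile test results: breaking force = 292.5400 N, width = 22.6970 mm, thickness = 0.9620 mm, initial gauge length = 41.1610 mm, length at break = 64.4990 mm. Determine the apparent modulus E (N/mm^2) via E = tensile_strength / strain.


TS = F / (w * t) = 292.5400 / (22.6970 * 0.9620) = 13.3981 N/mm^2
strain = (Lf - L0) / L0 = (64.4990 - 41.1610) / 41.1610 = 0.5670
E = TS / strain = 13.3981 / 0.5670 = 23.6300 N/mm^2


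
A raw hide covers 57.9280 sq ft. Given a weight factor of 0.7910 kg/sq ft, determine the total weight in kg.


Formula: Weight = area * weight_per_sqft
Substituting: Weight = 57.9280 * 0.7910
Result: 45.8210 kg


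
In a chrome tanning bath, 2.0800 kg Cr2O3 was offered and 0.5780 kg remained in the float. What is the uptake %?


Formula: Uptake = (offered - residual) / offered * 100
Substituting: Uptake = (2.0800 - 0.5780) / 2.0800 * 100
Result: 72.2115 %


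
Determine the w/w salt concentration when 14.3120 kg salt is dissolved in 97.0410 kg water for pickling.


Formula: Conc = salt / (water + salt) * 100
Substituting: Conc = 14.3120 / (97.0410 + 14.3120) * 100
Result: 12.8528 %


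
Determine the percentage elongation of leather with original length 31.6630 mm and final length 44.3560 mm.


Formula: Elongation = (Lf - L0) / L0 * 100
Substituting: Elongation = (44.3560 - 31.6630) / 31.6630 * 100
Result: 40.0878 %


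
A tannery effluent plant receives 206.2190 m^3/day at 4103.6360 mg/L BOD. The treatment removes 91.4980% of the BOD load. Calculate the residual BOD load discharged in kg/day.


Load_in = volume * conc / 1000 = 206.2190 * 4103.6360 / 1000 = 846.2477 kg/day
Removed = Load_in * eff / 100 = 846.2477 * 91.4980 / 100 = 774.2997 kg/day
Load_out = Load_in - Removed = 846.2477 - 774.2997 = 71.9480 kg/day


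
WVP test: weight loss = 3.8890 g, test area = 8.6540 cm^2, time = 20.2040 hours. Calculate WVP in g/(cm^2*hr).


Formula: WVP = loss / (area * time)
Substituting: WVP = 3.8890 / (8.6540 * 20.2040)
Result: 0.0222425 g/(cm^2*hr)


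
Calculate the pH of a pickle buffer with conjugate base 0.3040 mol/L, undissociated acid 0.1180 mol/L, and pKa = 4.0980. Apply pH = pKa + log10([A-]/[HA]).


ratio = [A-] / [HA] = 0.3040 / 0.1180 = 2.5763
log10(ratio) = 0.4110
pH = pKa + log10(ratio) = 4.0980 + 0.4110 = 4.5090


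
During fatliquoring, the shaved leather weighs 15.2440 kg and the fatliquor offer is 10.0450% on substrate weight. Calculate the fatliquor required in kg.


Formula: Fat = substrate * pct / 100
Substituting: Fat = 15.2440 * 10.0450 / 100
Result: 1.5313 kg


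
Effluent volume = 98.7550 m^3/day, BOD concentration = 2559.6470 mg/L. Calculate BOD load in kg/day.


Formula: BOD_load = volume * conc / 1000
Substituting: BOD_load = 98.7550 * 2559.6470 / 1000
Result: 252.7779 kg/day


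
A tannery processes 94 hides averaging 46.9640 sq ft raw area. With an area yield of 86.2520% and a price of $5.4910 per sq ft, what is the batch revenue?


Raw_total = N * avg_area = 94 * 46.9640 = 4414.6160 sq ft
Finished = Raw_total * yield / 100 = 4414.6160 * 86.2520 / 100 = 3807.6946 sq ft
Value = Finished * price = 3807.6946 * 5.4910 = 20908.0510 $


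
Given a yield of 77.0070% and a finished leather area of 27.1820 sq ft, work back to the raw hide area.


Formula: raw = finished * 100 / yield
Substituting: raw = 27.1820 * 100 / 77.0070
Result: 35.2981 sq ft


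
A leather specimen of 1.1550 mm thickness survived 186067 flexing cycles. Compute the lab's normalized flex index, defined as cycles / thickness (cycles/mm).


Formula: Index = cycles / thickness
Substituting: Index = 186067 / 1.1550
Result: 161096.9697 cycles/mm


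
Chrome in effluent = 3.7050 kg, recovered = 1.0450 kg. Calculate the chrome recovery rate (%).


Formula: Recovery = recovered / input * 100
Substituting: Recovery = 1.0450 / 3.7050 * 100
Result: 28.2051 %


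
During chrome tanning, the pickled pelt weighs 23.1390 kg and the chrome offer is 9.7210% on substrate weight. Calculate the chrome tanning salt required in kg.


Formula: Chrome = substrate * pct / 100
Substituting: Chrome = 23.1390 * 9.7210 / 100
Result: 2.2493 kg


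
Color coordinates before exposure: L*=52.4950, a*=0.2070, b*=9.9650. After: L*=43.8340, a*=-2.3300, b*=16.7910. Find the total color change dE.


dL = -8.6610, da = -2.5370, db = 6.8260
dE = sqrt((-8.6610)^2 + (-2.5370)^2 + 6.8260^2) = 11.3156


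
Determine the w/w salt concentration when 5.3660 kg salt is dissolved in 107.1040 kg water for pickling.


Formula: Conc = salt / (water + salt) * 100
Substituting: Conc = 5.3660 / (107.1040 + 5.3660) * 100
Result: 4.7711 %


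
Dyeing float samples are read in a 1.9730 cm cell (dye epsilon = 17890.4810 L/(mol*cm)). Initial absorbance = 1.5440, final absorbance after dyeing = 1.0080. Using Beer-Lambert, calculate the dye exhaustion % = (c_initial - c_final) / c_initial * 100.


c_initial = A_i / (epsilon * l) = 1.5440 / (17890.4810 * 1.9730) = 4.3742e-05 mol/L
c_final = A_f / (epsilon * l) = 1.0080 / (17890.4810 * 1.9730) = 2.8557e-05 mol/L
Exhaustion = (c_initial - c_final) / c_initial * 100 = (4.3742e-05 - 2.8557e-05) / 4.3742e-05 * 100 = 34.7150 %


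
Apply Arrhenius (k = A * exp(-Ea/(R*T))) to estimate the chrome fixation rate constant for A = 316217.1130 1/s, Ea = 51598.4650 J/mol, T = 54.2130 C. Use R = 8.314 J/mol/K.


T_K = T_C + 273.15 = 54.2130 + 273.15 = 327.3630 K
exponent = -Ea / (R * T_K) = -51598.4650 / (8.314 * 327.3630) = -18.9582
k = A * exp(exponent) = 316217.1130 * exp(-18.9582) = 0.00184732 1/s


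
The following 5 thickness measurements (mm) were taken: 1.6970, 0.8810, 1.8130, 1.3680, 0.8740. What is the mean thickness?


Formula: Average = sum / n
Substituting: Average = 6.6330 / 5
Result: 1.3266 mm


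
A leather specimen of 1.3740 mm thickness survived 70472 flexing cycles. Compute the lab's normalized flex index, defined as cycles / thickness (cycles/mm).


Formula: Index = cycles / thickness
Substituting: Index = 70472 / 1.3740
Result: 51289.6652 cycles/mm


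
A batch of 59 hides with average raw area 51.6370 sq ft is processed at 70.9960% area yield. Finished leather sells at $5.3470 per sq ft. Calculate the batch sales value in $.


Raw_total = N * avg_area = 59 * 51.6370 = 3046.5830 sq ft
Finished = Raw_total * yield / 100 = 3046.5830 * 70.9960 / 100 = 2162.9521 sq ft
Value = Finished * price = 2162.9521 * 5.3470 = 11565.3047 $


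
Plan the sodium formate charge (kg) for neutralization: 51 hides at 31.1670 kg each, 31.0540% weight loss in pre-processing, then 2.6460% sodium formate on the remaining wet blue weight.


Total_raw = N * avg_wt = 51 * 31.1670 = 1589.5170 kg
Substrate = Total_raw * (1 - loss/100) = 1589.5170 * (1 - 31.0540/100) = 1095.9084 kg
Neutralizer = Substrate * pct / 100 = 1095.9084 * 2.6460 / 100 = 28.9977 kg


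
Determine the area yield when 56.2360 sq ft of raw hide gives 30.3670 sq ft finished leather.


Formula: Yield = finished / raw * 100
Substituting: Yield = 30.3670 / 56.2360 * 100
Result: 53.9992 %


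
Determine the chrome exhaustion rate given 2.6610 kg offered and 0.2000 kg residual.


Formula: Uptake = (offered - residual) / offered * 100
Substituting: Uptake = (2.6610 - 0.2000) / 2.6610 * 100
Result: 92.4840 %


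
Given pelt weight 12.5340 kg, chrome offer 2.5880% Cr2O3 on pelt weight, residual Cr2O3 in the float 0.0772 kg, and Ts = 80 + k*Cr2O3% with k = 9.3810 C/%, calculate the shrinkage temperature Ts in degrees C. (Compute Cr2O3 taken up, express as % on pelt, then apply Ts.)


Offered = pelt * offer_pct / 100 = 12.5340 * 2.5880 / 100 = 0.3244 kg
Uptake = offered - residual = 0.3244 - 0.0772 = 0.2472 kg
Cr2O3% on pelt = uptake / pelt * 100 = 0.2472 / 12.5340 * 100 = 1.9721 %
Ts = 80 + k * Cr2O3% = 80 + 9.3810 * 1.9721 = 98.5000 C


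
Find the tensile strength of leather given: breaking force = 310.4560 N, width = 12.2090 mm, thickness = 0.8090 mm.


Formula: TS = force / (width * thickness)
Substituting: TS = 310.4560 / (12.2090 * 0.8090)
Result: 31.4320 N/mm^2


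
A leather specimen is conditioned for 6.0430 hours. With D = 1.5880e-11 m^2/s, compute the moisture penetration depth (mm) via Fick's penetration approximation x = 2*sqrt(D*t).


t = 6.0430 hr * 3600 = 21754.8000 s
D * t = 1.5880e-11 * 21754.8000 = 3.4547e-07
x = 2 * sqrt(D*t) = 2 * sqrt(3.4547e-07) = 0.00117553 m = 1.1755 mm


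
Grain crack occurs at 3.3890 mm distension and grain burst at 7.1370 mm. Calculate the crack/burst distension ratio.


Formula: Ratio = crack / burst
Substituting: Ratio = 3.3890 / 7.1370
Result: 0.4748


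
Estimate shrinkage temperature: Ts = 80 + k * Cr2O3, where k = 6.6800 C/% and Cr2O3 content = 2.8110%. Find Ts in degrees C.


Formula: Ts = 80 + k * Cr2O3
Substituting: Ts = 80 + 6.6800 * 2.8110
Result: 98.7775 C


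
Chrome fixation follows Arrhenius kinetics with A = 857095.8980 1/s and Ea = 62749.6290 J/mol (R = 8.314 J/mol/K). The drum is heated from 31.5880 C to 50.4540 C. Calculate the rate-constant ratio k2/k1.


T1 = 31.5880 + 273.15 = 304.7380 K; T2 = 50.4540 + 273.15 = 323.6040 K
k1 = A * exp(-Ea/(R*T1)) = 857095.8980 * exp(-62749.6290/(8.314*304.7380)) = 1.5026e-05 1/s
k2 = A * exp(-Ea/(R*T2)) = 857095.8980 * exp(-62749.6290/(8.314*323.6040)) = 6.3667e-05 1/s
k2/k1 = 6.3667e-05 / 1.5026e-05 = 4.2372


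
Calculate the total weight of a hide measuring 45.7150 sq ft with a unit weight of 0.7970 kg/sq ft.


Formula: Weight = area * weight_per_sqft
Substituting: Weight = 45.7150 * 0.7970
Result: 36.4349 kg


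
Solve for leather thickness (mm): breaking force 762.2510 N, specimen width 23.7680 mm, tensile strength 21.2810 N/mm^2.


Formula: t = F / (TS * w)
Substituting: t = 762.2510 / (21.2810 * 23.7680)
Result: 1.5070 mm


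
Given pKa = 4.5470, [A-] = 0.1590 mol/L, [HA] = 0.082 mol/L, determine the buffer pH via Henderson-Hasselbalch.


ratio = [A-] / [HA] = 0.1590 / 0.082 = 1.9390
log10(ratio) = 0.2876
pH = pKa + log10(ratio) = 4.5470 + 0.2876 = 4.8346


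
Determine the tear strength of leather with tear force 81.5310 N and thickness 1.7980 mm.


Formula: Tear strength = force / thickness
Substituting: Tear strength = 81.5310 / 1.7980
Result: 45.3454 N/mm


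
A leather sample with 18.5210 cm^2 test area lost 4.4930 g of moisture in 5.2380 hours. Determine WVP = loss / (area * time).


Formula: WVP = loss / (area * time)
Substituting: WVP = 4.4930 / (18.5210 * 5.2380)
Result: 0.0463134 g/(cm^2*hr)


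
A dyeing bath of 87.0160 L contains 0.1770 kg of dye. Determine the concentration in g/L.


Formula: Conc = dye_mass(kg) / volume(L) * 1000
Substituting: Conc = 0.1770 / 87.0160 * 1000
Result: 2.0341 g/L


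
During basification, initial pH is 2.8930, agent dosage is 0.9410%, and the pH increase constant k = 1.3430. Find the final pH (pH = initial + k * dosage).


Formula: pH_final = pH_initial + k * base_pct
Substituting: pH_final = 2.8930 + 1.3430 * 0.9410
Result: 4.1568


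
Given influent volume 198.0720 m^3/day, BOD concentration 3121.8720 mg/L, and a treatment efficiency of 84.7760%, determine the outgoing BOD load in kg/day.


Load_in = volume * conc / 1000 = 198.0720 * 3121.8720 / 1000 = 618.3554 kg/day
Removed = Load_in * eff / 100 = 618.3554 * 84.7760 / 100 = 524.2170 kg/day
Load_out = Load_in - Removed = 618.3554 - 524.2170 = 94.1384 kg/day


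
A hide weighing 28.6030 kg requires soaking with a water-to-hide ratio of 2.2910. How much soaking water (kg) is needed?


Formula: Water = hide_weight * ratio
Substituting: Water = 28.6030 * 2.2910
Result: 65.5295 kg


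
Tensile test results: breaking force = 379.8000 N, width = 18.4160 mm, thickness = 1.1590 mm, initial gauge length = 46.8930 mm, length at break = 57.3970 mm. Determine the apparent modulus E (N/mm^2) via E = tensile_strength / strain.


TS = F / (w * t) = 379.8000 / (18.4160 * 1.1590) = 17.7941 N/mm^2
strain = (Lf - L0) / L0 = (57.3970 - 46.8930) / 46.8930 = 0.2240
E = TS / strain = 17.7941 / 0.2240 = 79.4382 N/mm^2


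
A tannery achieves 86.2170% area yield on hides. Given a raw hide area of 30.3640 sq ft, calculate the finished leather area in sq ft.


Formula: finished = raw * yield / 100
Substituting: finished = 30.3640 * 86.2170 / 100
Result: 26.1789 sq ft


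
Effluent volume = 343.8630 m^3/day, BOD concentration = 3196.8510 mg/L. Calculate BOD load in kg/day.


Formula: BOD_load = volume * conc / 1000
Substituting: BOD_load = 343.8630 * 3196.8510 / 1000
Result: 1099.2788 kg/day


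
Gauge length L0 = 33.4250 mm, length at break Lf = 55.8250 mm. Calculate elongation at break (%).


Formula: Elongation = (Lf - L0) / L0 * 100
Substituting: Elongation = (55.8250 - 33.4250) / 33.4250 * 100
Result: 67.0157 %


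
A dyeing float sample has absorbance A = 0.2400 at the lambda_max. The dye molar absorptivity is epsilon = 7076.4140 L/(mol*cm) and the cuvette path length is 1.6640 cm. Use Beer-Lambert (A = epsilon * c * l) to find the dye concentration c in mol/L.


Formula: c = A / (epsilon * l)
Substituting: c = 0.2400 / (7076.4140 * 1.6640)
Result: 2.0382e-05 mol/L


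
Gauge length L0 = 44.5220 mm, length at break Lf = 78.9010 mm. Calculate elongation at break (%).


Formula: Elongation = (Lf - L0) / L0 * 100
Substituting: Elongation = (78.9010 - 44.5220) / 44.5220 * 100
Result: 77.2180 %


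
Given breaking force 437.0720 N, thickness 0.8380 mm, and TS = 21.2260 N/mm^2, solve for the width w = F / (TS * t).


Formula: w = F / (TS * t)
Substituting: w = 437.0720 / (21.2260 * 0.8380)
Result: 24.5720 mm


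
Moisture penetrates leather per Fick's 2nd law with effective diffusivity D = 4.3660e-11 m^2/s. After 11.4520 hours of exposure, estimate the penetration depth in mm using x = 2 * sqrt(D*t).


t = 11.4520 hr * 3600 = 41227.2000 s
D * t = 4.3660e-11 * 41227.2000 = 1.8000e-06
x = 2 * sqrt(D*t) = 2 * sqrt(1.8000e-06) = 0.00268327 m = 2.6833 mm


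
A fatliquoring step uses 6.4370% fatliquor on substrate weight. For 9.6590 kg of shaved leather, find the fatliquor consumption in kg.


Formula: Fat = substrate * pct / 100
Substituting: Fat = 9.6590 * 6.4370 / 100
Result: 0.6217 kg


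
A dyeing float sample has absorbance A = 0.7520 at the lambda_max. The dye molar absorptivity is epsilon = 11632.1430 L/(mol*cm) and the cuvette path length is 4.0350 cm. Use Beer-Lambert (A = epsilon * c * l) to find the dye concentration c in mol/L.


Formula: c = A / (epsilon * l)
Substituting: c = 0.7520 / (11632.1430 * 4.0350)
Result: 1.6022e-05 mol/L


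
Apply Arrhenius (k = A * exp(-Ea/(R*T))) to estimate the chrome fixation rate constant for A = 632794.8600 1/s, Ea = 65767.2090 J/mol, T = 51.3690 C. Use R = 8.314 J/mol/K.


T_K = T_C + 273.15 = 51.3690 + 273.15 = 324.5190 K
exponent = -Ea / (R * T_K) = -65767.2090 / (8.314 * 324.5190) = -24.3758
k = A * exp(exponent) = 632794.8600 * exp(-24.3758) = 1.6405e-05 1/s


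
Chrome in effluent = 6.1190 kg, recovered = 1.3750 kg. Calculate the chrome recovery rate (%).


Formula: Recovery = recovered / input * 100
Substituting: Recovery = 1.3750 / 6.1190 * 100
Result: 22.4710 %


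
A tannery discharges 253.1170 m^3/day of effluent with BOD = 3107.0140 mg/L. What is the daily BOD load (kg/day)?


Formula: BOD_load = volume * conc / 1000
Substituting: BOD_load = 253.1170 * 3107.0140 / 1000
Result: 786.4381 kg/day


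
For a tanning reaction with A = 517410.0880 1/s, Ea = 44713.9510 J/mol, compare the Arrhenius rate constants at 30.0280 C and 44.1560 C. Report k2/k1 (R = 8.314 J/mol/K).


T1 = 30.0280 + 273.15 = 303.1780 K; T2 = 44.1560 + 273.15 = 317.3060 K
k1 = A * exp(-Ea/(R*T1)) = 517410.0880 * exp(-44713.9510/(8.314*303.1780)) = 0.0102276 1/s
k2 = A * exp(-Ea/(R*T2)) = 517410.0880 * exp(-44713.9510/(8.314*317.3060)) = 0.0225319 1/s
k2/k1 = 0.0225319 / 0.0102276 = 2.2030


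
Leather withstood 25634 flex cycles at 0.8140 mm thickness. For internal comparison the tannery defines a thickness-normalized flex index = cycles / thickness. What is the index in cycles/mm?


Formula: Index = cycles / thickness
Substituting: Index = 25634 / 0.8140
Result: 31491.4005 cycles/mm


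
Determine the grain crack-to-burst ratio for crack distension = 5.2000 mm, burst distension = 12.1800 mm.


Formula: Ratio = crack / burst
Substituting: Ratio = 5.2000 / 12.1800
Result: 0.4269


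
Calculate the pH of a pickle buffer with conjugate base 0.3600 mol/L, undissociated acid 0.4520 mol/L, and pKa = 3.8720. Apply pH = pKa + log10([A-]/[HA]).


ratio = [A-] / [HA] = 0.3600 / 0.4520 = 0.7965
log10(ratio) = -0.0988359
pH = pKa + log10(ratio) = 3.8720 - 0.0988359 = 3.7732


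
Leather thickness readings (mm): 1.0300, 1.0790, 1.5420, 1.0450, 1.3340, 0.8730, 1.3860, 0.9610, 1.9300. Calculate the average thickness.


Formula: Average = sum / n
Substituting: Average = 11.1800 / 9
Result: 1.2422 mm


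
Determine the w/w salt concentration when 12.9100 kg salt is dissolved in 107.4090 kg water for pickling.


Formula: Conc = salt / (water + salt) * 100
Substituting: Conc = 12.9100 / (107.4090 + 12.9100) * 100
Result: 10.7298 %


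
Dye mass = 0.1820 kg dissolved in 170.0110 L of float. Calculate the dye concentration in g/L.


Formula: Conc = dye_mass(kg) / volume(L) * 1000
Substituting: Conc = 0.1820 / 170.0110 * 1000
Result: 1.0705 g/L


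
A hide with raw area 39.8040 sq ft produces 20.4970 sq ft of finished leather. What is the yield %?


Formula: Yield = finished / raw * 100
Substituting: Yield = 20.4970 / 39.8040 * 100
Result: 51.4948 %


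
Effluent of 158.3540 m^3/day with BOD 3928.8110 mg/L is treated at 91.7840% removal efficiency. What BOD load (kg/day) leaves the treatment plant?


Load_in = volume * conc / 1000 = 158.3540 * 3928.8110 / 1000 = 622.1429 kg/day
Removed = Load_in * eff / 100 = 622.1429 * 91.7840 / 100 = 571.0277 kg/day
Load_out = Load_in - Removed = 622.1429 - 571.0277 = 51.1153 kg/day


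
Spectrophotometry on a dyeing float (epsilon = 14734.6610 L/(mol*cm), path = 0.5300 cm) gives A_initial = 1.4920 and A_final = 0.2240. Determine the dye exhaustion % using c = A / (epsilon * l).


c_initial = A_i / (epsilon * l) = 1.4920 / (14734.6610 * 0.5300) = 1.9105e-04 mol/L
c_final = A_f / (epsilon * l) = 0.2240 / (14734.6610 * 0.5300) = 2.8683e-05 mol/L
Exhaustion = (c_initial - c_final) / c_initial * 100 = (1.9105e-04 - 2.8683e-05) / 1.9105e-04 * 100 = 84.9866 %


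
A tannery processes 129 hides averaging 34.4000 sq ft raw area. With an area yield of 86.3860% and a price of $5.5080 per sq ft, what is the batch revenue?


Raw_total = N * avg_area = 129 * 34.4000 = 4437.6000 sq ft
Finished = Raw_total * yield / 100 = 4437.6000 * 86.3860 / 100 = 3833.4651 sq ft
Value = Finished * price = 3833.4651 * 5.5080 = 21114.7260 $


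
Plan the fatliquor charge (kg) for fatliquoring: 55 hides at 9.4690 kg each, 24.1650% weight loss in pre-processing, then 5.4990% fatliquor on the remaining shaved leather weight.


Total_raw = N * avg_wt = 55 * 9.4690 = 520.7950 kg
Substrate = Total_raw * (1 - loss/100) = 520.7950 * (1 - 24.1650/100) = 394.9449 kg
Fat = Substrate * pct / 100 = 394.9449 * 5.4990 / 100 = 21.7180 kg


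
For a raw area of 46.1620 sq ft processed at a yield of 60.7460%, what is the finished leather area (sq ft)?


Formula: finished = raw * yield / 100
Substituting: finished = 46.1620 * 60.7460 / 100
Result: 28.0416 sq ft


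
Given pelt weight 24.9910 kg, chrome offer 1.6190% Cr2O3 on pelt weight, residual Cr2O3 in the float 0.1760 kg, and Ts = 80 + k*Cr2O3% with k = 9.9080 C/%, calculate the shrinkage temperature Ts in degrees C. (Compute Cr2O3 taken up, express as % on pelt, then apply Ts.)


Offered = pelt * offer_pct / 100 = 24.9910 * 1.6190 / 100 = 0.4046 kg
Uptake = offered - residual = 0.4046 - 0.1760 = 0.2286 kg
Cr2O3% on pelt = uptake / pelt * 100 = 0.2286 / 24.9910 * 100 = 0.9147 %
Ts = 80 + k * Cr2O3% = 80 + 9.9080 * 0.9147 = 89.0633 C


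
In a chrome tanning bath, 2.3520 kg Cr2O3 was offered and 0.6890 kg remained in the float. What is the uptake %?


Formula: Uptake = (offered - residual) / offered * 100
Substituting: Uptake = (2.3520 - 0.6890) / 2.3520 * 100
Result: 70.7058 %


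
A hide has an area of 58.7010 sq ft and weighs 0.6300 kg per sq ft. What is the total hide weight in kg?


Formula: Weight = area * weight_per_sqft
Substituting: Weight = 58.7010 * 0.6300
Result: 36.9816 kg


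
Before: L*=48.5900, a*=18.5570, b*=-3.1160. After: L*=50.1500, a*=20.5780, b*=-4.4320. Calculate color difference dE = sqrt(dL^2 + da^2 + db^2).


dL = 1.5600, da = 2.0210, db = -1.3160
dE = sqrt(1.5600^2 + 2.0210^2 + (-1.3160)^2) = 2.8723


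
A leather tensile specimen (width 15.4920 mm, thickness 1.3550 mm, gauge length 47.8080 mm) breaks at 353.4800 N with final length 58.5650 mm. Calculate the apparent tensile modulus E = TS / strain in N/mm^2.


TS = F / (w * t) = 353.4800 / (15.4920 * 1.3550) = 16.8391 N/mm^2
strain = (Lf - L0) / L0 = (58.5650 - 47.8080) / 47.8080 = 0.2250
E = TS / strain = 16.8391 / 0.2250 = 74.8389 N/mm^2


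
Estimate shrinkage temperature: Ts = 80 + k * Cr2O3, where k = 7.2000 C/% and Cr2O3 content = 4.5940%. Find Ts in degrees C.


Formula: Ts = 80 + k * Cr2O3
Substituting: Ts = 80 + 7.2000 * 4.5940
Result: 113.0768 C


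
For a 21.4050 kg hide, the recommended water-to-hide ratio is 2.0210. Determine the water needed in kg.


Formula: Water = hide_weight * ratio
Substituting: Water = 21.4050 * 2.0210
Result: 43.2595 kg


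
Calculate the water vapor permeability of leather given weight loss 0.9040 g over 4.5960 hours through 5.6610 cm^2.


Formula: WVP = loss / (area * time)
Substituting: WVP = 0.9040 / (5.6610 * 4.5960)
Result: 0.0347452 g/(cm^2*hr)


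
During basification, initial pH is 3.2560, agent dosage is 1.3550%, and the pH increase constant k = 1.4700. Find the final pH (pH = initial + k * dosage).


Formula: pH_final = pH_initial + k * base_pct
Substituting: pH_final = 3.2560 + 1.4700 * 1.3550
Result: 5.2478


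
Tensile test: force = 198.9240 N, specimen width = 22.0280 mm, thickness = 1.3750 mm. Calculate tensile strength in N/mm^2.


Formula: TS = force / (width * thickness)
Substituting: TS = 198.9240 / (22.0280 * 1.3750)
Result: 6.5676 N/mm^2


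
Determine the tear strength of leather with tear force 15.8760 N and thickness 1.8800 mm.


Formula: Tear strength = force / thickness
Substituting: Tear strength = 15.8760 / 1.8800
Result: 8.4447 N/mm


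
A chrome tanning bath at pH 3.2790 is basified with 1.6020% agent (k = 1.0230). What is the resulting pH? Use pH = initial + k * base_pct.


Formula: pH_final = pH_initial + k * base_pct
Substituting: pH_final = 3.2790 + 1.0230 * 1.6020
Result: 4.9178


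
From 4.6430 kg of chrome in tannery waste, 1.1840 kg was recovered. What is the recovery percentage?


Formula: Recovery = recovered / input * 100
Substituting: Recovery = 1.1840 / 4.6430 * 100
Result: 25.5008 %


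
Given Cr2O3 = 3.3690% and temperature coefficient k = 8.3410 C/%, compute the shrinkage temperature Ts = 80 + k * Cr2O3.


Formula: Ts = 80 + k * Cr2O3
Substituting: Ts = 80 + 8.3410 * 3.3690
Result: 108.1008 C


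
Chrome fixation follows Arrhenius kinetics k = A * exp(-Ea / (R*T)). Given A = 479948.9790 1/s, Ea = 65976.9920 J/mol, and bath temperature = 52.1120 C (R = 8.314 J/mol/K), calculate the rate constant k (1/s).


T_K = T_C + 273.15 = 52.1120 + 273.15 = 325.2620 K
exponent = -Ea / (R * T_K) = -65976.9920 / (8.314 * 325.2620) = -24.3977
k = A * exp(exponent) = 479948.9790 * exp(-24.3977) = 1.2173e-05 1/s


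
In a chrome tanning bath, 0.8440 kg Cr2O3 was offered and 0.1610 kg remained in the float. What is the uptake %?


Formula: Uptake = (offered - residual) / offered * 100
Substituting: Uptake = (0.8440 - 0.1610) / 0.8440 * 100
Result: 80.9242 %


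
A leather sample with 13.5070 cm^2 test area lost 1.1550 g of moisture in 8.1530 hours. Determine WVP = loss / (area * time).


Formula: WVP = loss / (area * time)
Substituting: WVP = 1.1550 / (13.5070 * 8.1530)
Result: 0.0104883 g/(cm^2*hr)


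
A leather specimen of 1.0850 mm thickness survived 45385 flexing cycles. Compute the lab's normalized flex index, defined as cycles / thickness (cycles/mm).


Formula: Index = cycles / thickness
Substituting: Index = 45385 / 1.0850
Result: 41829.4931 cycles/mm


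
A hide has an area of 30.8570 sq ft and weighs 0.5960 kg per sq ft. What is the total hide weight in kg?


Formula: Weight = area * weight_per_sqft
Substituting: Weight = 30.8570 * 0.5960
Result: 18.3908 kg


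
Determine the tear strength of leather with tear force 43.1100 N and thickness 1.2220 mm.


Formula: Tear strength = force / thickness
Substituting: Tear strength = 43.1100 / 1.2220
Result: 35.2782 N/mm


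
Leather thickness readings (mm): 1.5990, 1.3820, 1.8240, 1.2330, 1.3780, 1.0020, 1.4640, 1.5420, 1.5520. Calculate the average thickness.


Formula: Average = sum / n
Substituting: Average = 12.9760 / 9
Result: 1.4418 mm


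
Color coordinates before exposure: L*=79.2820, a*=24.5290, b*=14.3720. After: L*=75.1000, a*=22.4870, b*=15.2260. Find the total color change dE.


dL = -4.1820, da = -2.0420, db = 0.8540
dE = sqrt((-4.1820)^2 + (-2.0420)^2 + 0.8540^2) = 4.7316


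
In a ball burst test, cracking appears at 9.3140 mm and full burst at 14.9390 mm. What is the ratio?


Formula: Ratio = crack / burst
Substituting: Ratio = 9.3140 / 14.9390
Result: 0.6235


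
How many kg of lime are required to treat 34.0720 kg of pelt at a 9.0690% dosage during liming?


Formula: Lime = substrate * pct / 100
Substituting: Lime = 34.0720 * 9.0690 / 100
Result: 3.0900 kg


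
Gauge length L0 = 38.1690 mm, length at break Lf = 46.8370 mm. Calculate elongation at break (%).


Formula: Elongation = (Lf - L0) / L0 * 100
Substituting: Elongation = (46.8370 - 38.1690) / 38.1690 * 100
Result: 22.7095 %


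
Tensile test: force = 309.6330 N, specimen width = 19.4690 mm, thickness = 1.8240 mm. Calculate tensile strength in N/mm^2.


Formula: TS = force / (width * thickness)
Substituting: TS = 309.6330 / (19.4690 * 1.8240)
Result: 8.7192 N/mm^2


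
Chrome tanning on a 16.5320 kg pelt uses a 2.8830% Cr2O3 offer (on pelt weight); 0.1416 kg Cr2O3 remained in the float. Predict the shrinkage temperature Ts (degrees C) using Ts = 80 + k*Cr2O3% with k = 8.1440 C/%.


Offered = pelt * offer_pct / 100 = 16.5320 * 2.8830 / 100 = 0.4766 kg
Uptake = offered - residual = 0.4766 - 0.1416 = 0.3350 kg
Cr2O3% on pelt = uptake / pelt * 100 = 0.3350 / 16.5320 * 100 = 2.0265 %
Ts = 80 + k * Cr2O3% = 80 + 8.1440 * 2.0265 = 96.5036 C


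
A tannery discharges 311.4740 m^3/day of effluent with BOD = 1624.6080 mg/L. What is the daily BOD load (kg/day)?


Formula: BOD_load = volume * conc / 1000
Substituting: BOD_load = 311.4740 * 1624.6080 / 1000
Result: 506.0232 kg/day


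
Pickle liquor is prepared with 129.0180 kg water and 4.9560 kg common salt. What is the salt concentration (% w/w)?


Formula: Conc = salt / (water + salt) * 100
Substituting: Conc = 4.9560 / (129.0180 + 4.9560) * 100
Result: 3.6992 %


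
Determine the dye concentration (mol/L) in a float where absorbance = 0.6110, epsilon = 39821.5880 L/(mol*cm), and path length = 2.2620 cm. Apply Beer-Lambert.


Formula: c = A / (epsilon * l)
Substituting: c = 0.6110 / (39821.5880 * 2.2620)
Result: 6.7831e-06 mol/L


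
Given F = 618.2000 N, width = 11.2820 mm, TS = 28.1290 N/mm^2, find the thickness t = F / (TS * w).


Formula: t = F / (TS * w)
Substituting: t = 618.2000 / (28.1290 * 11.2820)
Result: 1.9480 mm


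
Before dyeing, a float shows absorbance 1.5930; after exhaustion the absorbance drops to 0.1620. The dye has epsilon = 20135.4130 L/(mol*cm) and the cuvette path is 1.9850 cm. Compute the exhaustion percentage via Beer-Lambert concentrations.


c_initial = A_i / (epsilon * l) = 1.5930 / (20135.4130 * 1.9850) = 3.9856e-05 mol/L
c_final = A_f / (epsilon * l) = 0.1620 / (20135.4130 * 1.9850) = 4.0532e-06 mol/L
Exhaustion = (c_initial - c_final) / c_initial * 100 = (3.9856e-05 - 4.0532e-06) / 3.9856e-05 * 100 = 89.8305 %


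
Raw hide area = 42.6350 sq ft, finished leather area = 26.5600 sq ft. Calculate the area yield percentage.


Formula: Yield = finished / raw * 100
Substituting: Yield = 26.5600 / 42.6350 * 100
Result: 62.2962 %


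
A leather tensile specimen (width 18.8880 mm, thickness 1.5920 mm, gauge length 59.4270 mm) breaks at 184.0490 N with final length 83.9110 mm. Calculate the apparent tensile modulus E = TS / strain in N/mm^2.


TS = F / (w * t) = 184.0490 / (18.8880 * 1.5920) = 6.1207 N/mm^2
strain = (Lf - L0) / L0 = (83.9110 - 59.4270) / 59.4270 = 0.4120
E = TS / strain = 6.1207 / 0.4120 = 14.8561 N/mm^2


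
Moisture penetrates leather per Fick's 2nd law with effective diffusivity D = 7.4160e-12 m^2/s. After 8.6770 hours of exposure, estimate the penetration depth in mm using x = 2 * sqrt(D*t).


t = 8.6770 hr * 3600 = 31237.2000 s
D * t = 7.4160e-12 * 31237.2000 = 2.3166e-07
x = 2 * sqrt(D*t) = 2 * sqrt(2.3166e-07) = 9.6261e-04 m = 0.9626 mm


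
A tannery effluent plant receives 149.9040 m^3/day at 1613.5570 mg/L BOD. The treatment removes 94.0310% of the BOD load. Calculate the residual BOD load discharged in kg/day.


Load_in = volume * conc / 1000 = 149.9040 * 1613.5570 / 1000 = 241.8786 kg/day
Removed = Load_in * eff / 100 = 241.8786 * 94.0310 / 100 = 227.4409 kg/day
Load_out = Load_in - Removed = 241.8786 - 227.4409 = 14.4377 kg/day


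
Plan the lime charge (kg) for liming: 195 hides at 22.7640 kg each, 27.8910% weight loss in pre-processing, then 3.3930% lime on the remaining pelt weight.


Total_raw = N * avg_wt = 195 * 22.7640 = 4438.9800 kg
Substrate = Total_raw * (1 - loss/100) = 4438.9800 * (1 - 27.8910/100) = 3200.9041 kg
Lime = Substrate * pct / 100 = 3200.9041 * 3.3930 / 100 = 108.6067 kg


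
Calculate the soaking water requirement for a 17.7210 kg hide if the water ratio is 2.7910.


Formula: Water = hide_weight * ratio
Substituting: Water = 17.7210 * 2.7910
Result: 49.4593 kg


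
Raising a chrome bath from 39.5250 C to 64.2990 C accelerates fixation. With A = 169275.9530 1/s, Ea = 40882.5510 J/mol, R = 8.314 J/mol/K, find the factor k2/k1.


T1 = 39.5250 + 273.15 = 312.6750 K; T2 = 64.2990 + 273.15 = 337.4490 K
k1 = A * exp(-Ea/(R*T1)) = 169275.9530 * exp(-40882.5510/(8.314*312.6750)) = 0.0250392 1/s
k2 = A * exp(-Ea/(R*T2)) = 169275.9530 * exp(-40882.5510/(8.314*337.4490)) = 0.0794413 1/s
k2/k1 = 0.0794413 / 0.0250392 = 3.1727


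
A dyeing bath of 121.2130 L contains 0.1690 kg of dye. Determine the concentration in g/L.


Formula: Conc = dye_mass(kg) / volume(L) * 1000
Substituting: Conc = 0.1690 / 121.2130 * 1000
Result: 1.3942 g/L


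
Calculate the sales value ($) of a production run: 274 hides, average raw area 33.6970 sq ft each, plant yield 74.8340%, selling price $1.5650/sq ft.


Raw_total = N * avg_area = 274 * 33.6970 = 9232.9780 sq ft
Finished = Raw_total * yield / 100 = 9232.9780 * 74.8340 / 100 = 6909.4068 sq ft
Value = Finished * price = 6909.4068 * 1.5650 = 10813.2216 $


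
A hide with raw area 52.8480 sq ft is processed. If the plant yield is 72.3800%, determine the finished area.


Formula: finished = raw * yield / 100
Substituting: finished = 52.8480 * 72.3800 / 100
Result: 38.2514 sq ft


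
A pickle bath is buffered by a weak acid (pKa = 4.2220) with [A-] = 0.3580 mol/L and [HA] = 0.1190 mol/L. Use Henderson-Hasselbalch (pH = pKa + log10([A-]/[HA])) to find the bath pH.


ratio = [A-] / [HA] = 0.3580 / 0.1190 = 3.0084
log10(ratio) = 0.4783
pH = pKa + log10(ratio) = 4.2220 + 0.4783 = 4.7003


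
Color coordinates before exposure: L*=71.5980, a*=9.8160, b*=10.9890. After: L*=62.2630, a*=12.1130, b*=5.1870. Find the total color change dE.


dL = -9.3350, da = 2.2970, db = -5.8020
dE = sqrt((-9.3350)^2 + 2.2970^2 + (-5.8020)^2) = 11.2286


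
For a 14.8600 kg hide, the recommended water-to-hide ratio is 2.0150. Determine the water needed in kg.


Formula: Water = hide_weight * ratio
Substituting: Water = 14.8600 * 2.0150
Result: 29.9429 kg


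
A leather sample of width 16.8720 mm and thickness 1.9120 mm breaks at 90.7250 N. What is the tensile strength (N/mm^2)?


Formula: TS = force / (width * thickness)
Substituting: TS = 90.7250 / (16.8720 * 1.9120)
Result: 2.8124 N/mm^2


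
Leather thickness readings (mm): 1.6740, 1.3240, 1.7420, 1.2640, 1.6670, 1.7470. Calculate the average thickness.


Formula: Average = sum / n
Substituting: Average = 9.4180 / 6
Result: 1.5697 mm


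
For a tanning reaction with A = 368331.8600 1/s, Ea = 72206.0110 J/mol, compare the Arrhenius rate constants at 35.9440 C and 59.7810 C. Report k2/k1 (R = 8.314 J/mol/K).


T1 = 35.9440 + 273.15 = 309.0940 K; T2 = 59.7810 + 273.15 = 332.9310 K
k1 = A * exp(-Ea/(R*T1)) = 368331.8600 * exp(-72206.0110/(8.314*309.0940)) = 2.3094e-07 1/s
k2 = A * exp(-Ea/(R*T2)) = 368331.8600 * exp(-72206.0110/(8.314*332.9310)) = 1.7266e-06 1/s
k2/k1 = 1.7266e-06 / 2.3094e-07 = 7.4763


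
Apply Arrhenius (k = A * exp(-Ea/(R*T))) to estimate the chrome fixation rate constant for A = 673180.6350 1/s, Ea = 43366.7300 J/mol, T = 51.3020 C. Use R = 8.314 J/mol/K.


T_K = T_C + 273.15 = 51.3020 + 273.15 = 324.4520 K
exponent = -Ea / (R * T_K) = -43366.7300 / (8.314 * 324.4520) = -16.0767
k = A * exp(exponent) = 673180.6350 * exp(-16.0767) = 0.0701651 1/s


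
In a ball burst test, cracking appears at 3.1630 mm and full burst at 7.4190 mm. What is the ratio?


Formula: Ratio = crack / burst
Substituting: Ratio = 3.1630 / 7.4190
Result: 0.4263


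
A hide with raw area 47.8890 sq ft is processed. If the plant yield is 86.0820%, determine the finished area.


Formula: finished = raw * yield / 100
Substituting: finished = 47.8890 * 86.0820 / 100
Result: 41.2238 sq ft


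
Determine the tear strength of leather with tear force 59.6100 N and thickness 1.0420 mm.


Formula: Tear strength = force / thickness
Substituting: Tear strength = 59.6100 / 1.0420
Result: 57.2073 N/mm


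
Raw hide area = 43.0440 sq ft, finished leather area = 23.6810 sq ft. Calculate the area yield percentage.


Formula: Yield = finished / raw * 100
Substituting: Yield = 23.6810 / 43.0440 * 100
Result: 55.0158 %


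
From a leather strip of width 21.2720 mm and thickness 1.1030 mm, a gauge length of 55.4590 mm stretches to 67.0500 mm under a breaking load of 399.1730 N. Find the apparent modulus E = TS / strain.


TS = F / (w * t) = 399.1730 / (21.2720 * 1.1030) = 17.0129 N/mm^2
strain = (Lf - L0) / L0 = (67.0500 - 55.4590) / 55.4590 = 0.2090
E = TS / strain = 17.0129 / 0.2090 = 81.4008 N/mm^2


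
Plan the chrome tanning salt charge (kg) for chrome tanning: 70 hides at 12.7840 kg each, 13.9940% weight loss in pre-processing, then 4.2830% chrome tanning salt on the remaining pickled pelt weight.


Total_raw = N * avg_wt = 70 * 12.7840 = 894.8800 kg
Substrate = Total_raw * (1 - loss/100) = 894.8800 * (1 - 13.9940/100) = 769.6505 kg
Chrome = Substrate * pct / 100 = 769.6505 * 4.2830 / 100 = 32.9641 kg


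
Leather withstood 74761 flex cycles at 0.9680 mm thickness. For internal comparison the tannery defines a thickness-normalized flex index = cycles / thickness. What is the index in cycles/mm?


Formula: Index = cycles / thickness
Substituting: Index = 74761 / 0.9680
Result: 77232.4380 cycles/mm


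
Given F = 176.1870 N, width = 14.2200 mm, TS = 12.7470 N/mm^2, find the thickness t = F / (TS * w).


Formula: t = F / (TS * w)
Substituting: t = 176.1870 / (12.7470 * 14.2200)
Result: 0.9720 mm


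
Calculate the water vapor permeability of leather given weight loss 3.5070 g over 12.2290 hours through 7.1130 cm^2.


Formula: WVP = loss / (area * time)
Substituting: WVP = 3.5070 / (7.1130 * 12.2290)
Result: 0.0403174 g/(cm^2*hr)


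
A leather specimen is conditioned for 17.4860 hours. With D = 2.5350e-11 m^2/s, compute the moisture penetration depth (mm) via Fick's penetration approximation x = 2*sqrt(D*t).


t = 17.4860 hr * 3600 = 62949.6000 s
D * t = 2.5350e-11 * 62949.6000 = 1.5958e-06
x = 2 * sqrt(D*t) = 2 * sqrt(1.5958e-06) = 0.00252648 m = 2.5265 mm


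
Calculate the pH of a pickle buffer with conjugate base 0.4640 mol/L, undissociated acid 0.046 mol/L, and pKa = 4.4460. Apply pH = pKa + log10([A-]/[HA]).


ratio = [A-] / [HA] = 0.4640 / 0.046 = 10.0870
log10(ratio) = 1.0038
pH = pKa + log10(ratio) = 4.4460 + 1.0038 = 5.4498


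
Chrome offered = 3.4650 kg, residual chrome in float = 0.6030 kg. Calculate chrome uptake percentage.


Formula: Uptake = (offered - residual) / offered * 100
Substituting: Uptake = (3.4650 - 0.6030) / 3.4650 * 100
Result: 82.5974 %


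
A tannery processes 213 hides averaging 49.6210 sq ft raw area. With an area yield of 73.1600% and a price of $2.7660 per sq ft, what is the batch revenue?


Raw_total = N * avg_area = 213 * 49.6210 = 10569.2730 sq ft
Finished = Raw_total * yield / 100 = 10569.2730 * 73.1600 / 100 = 7732.4801 sq ft
Value = Finished * price = 7732.4801 * 2.7660 = 21388.0400 $


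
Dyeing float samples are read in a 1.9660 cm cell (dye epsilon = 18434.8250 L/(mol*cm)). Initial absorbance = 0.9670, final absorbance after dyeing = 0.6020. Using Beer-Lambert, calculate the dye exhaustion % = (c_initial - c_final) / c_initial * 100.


c_initial = A_i / (epsilon * l) = 0.9670 / (18434.8250 * 1.9660) = 2.6681e-05 mol/L
c_final = A_f / (epsilon * l) = 0.6020 / (18434.8250 * 1.9660) = 1.6610e-05 mol/L
Exhaustion = (c_initial - c_final) / c_initial * 100 = (2.6681e-05 - 1.6610e-05) / 2.6681e-05 * 100 = 37.7456 %


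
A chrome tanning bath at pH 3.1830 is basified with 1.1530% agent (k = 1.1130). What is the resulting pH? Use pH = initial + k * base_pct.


Formula: pH_final = pH_initial + k * base_pct
Substituting: pH_final = 3.1830 + 1.1130 * 1.1530
Result: 4.4663


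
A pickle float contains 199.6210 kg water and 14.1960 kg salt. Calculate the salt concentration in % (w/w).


Formula: Conc = salt / (water + salt) * 100
Substituting: Conc = 14.1960 / (199.6210 + 14.1960) * 100
Result: 6.6393 %


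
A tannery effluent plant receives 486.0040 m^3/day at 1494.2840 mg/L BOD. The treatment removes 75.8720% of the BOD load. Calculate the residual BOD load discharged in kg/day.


Load_in = volume * conc / 1000 = 486.0040 * 1494.2840 / 1000 = 726.2280 kg/day
Removed = Load_in * eff / 100 = 726.2280 * 75.8720 / 100 = 551.0037 kg/day
Load_out = Load_in - Removed = 726.2280 - 551.0037 = 175.2243 kg/day


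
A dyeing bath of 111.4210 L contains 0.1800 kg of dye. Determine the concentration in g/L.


Formula: Conc = dye_mass(kg) / volume(L) * 1000
Substituting: Conc = 0.1800 / 111.4210 * 1000
Result: 1.6155 g/L


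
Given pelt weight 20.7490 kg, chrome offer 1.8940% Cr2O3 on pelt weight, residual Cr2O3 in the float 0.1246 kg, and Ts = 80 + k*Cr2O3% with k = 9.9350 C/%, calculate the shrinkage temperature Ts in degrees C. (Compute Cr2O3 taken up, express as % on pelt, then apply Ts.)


Offered = pelt * offer_pct / 100 = 20.7490 * 1.8940 / 100 = 0.3930 kg
Uptake = offered - residual = 0.3930 - 0.1246 = 0.2684 kg
Cr2O3% on pelt = uptake / pelt * 100 = 0.2684 / 20.7490 * 100 = 1.2935 %
Ts = 80 + k * Cr2O3% = 80 + 9.9350 * 1.2935 = 92.8508 C
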